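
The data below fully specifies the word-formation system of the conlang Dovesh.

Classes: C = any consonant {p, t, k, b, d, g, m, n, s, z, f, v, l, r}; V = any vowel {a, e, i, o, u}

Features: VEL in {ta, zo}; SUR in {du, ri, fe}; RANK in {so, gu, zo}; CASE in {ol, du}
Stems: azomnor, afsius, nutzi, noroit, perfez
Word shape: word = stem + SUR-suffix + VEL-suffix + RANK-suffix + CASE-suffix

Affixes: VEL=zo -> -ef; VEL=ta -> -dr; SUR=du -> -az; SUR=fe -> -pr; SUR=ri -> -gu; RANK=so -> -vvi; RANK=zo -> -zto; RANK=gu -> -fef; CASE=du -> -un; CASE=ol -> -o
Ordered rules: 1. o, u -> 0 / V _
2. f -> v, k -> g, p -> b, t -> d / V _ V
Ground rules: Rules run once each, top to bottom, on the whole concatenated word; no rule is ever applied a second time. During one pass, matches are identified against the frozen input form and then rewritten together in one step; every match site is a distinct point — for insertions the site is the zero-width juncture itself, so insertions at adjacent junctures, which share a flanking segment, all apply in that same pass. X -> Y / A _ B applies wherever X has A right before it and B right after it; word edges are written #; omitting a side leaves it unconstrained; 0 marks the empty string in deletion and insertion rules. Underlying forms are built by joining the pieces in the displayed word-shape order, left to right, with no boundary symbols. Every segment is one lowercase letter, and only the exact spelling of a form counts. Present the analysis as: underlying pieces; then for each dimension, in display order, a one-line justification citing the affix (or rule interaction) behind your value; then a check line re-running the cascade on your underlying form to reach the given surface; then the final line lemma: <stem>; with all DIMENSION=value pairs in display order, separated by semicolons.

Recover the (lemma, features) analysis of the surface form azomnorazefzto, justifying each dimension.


underlying: azomnor-az-ef-zto-o
VEL=zo - signalled by the affix -ef
SUR=du - signalled by the affix -az
RANK=zo - signalled by the affix -zto
CASE=ol - signalled by the affix -o
check: azomnorazefztoo -> azomnorazefzto -> azomnorazefzto
lemma: azomnor; VEL=zo; SUR=du; RANK=zo; CASE=ol


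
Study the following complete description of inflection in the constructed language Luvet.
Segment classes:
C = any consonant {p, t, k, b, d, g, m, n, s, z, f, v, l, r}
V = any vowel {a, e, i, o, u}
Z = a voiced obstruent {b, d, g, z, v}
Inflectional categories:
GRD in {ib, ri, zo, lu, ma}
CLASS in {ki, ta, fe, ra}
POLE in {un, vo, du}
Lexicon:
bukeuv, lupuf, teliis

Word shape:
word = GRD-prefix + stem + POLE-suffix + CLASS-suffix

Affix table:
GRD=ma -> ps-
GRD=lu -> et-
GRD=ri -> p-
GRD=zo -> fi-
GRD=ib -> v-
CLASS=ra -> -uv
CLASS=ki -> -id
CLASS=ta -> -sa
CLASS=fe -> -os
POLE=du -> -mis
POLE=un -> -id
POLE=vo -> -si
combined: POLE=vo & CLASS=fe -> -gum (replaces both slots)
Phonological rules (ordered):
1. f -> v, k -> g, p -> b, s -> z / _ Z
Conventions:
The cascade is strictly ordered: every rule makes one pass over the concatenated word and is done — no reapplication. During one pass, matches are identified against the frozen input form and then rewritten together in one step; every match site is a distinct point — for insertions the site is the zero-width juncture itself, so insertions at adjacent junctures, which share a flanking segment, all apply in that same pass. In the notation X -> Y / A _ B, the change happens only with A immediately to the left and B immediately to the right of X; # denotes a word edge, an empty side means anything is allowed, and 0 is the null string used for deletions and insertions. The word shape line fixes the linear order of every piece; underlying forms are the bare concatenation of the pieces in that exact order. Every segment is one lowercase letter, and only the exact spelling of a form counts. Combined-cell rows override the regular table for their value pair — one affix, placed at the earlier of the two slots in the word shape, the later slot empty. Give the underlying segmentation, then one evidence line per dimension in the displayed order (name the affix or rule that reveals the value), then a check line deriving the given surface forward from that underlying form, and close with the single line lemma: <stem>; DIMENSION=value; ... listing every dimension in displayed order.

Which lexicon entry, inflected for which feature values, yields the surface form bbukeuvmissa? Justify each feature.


underlying: p-bukeuv-mis-sa
GRD=ri - signalled by the affix p-
CLASS=ta - signalled by the affix -sa
POLE=du - signalled by the affix -mis
check: pbukeuvmissa -> bbukeuvmissa
lemma: bukeuv; GRD=ri; CLASS=ta; POLE=du


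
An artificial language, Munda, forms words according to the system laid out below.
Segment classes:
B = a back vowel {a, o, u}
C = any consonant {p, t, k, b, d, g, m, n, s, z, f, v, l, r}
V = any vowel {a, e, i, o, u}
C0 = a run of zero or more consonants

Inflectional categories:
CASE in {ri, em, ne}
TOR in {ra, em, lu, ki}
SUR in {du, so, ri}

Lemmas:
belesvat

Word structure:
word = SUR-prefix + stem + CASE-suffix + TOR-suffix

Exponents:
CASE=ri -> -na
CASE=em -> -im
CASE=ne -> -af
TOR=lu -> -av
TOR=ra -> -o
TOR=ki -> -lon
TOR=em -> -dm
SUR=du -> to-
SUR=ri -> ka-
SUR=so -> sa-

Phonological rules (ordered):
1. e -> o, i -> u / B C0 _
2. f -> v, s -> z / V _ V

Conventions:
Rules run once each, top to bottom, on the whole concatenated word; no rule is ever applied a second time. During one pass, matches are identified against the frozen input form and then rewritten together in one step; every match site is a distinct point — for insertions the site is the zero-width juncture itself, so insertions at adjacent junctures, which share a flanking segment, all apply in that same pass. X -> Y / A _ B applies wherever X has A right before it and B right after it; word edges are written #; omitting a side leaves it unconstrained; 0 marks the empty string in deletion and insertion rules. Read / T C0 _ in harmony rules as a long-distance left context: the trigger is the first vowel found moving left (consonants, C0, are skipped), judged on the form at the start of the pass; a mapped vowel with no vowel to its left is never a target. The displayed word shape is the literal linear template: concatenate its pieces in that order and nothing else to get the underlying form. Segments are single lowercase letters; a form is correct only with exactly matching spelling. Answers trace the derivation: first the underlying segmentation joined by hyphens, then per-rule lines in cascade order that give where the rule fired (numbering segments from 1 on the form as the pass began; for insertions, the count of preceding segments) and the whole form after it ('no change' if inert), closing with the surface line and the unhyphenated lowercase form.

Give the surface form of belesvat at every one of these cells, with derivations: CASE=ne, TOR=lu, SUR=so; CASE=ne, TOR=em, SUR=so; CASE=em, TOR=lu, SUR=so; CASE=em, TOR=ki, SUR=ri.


cell CASE=ne, TOR=lu, SUR=so:
underlying: sa-belesvat-af-av
1. e -> o, i -> u / B C0 _: fires at position(s) 4: sabolesvatafav
2. f -> v, s -> z / V _ V: fires at position(s) 12: sabolesvatavav
surface: sabolesvatavav

cell CASE=ne, TOR=em, SUR=so:
underlying: sa-belesvat-af-dm
1. e -> o, i -> u / B C0 _: fires at position(s) 4: sabolesvatafdm
2. f -> v, s -> z / V _ V: no change
surface: sabolesvatafdm

cell CASE=em, TOR=lu, SUR=so:
underlying: sa-belesvat-im-av
1. e -> o, i -> u / B C0 _: fires at position(s) 4, 11: sabolesvatumav
2. f -> v, s -> z / V _ V: no change
surface: sabolesvatumav

cell CASE=em, TOR=ki, SUR=ri:
underlying: ka-belesvat-im-lon
1. e -> o, i -> u / B C0 _: fires at position(s) 4, 11: kabolesvatumlon
2. f -> v, s -> z / V _ V: no change
surface: kabolesvatumlon


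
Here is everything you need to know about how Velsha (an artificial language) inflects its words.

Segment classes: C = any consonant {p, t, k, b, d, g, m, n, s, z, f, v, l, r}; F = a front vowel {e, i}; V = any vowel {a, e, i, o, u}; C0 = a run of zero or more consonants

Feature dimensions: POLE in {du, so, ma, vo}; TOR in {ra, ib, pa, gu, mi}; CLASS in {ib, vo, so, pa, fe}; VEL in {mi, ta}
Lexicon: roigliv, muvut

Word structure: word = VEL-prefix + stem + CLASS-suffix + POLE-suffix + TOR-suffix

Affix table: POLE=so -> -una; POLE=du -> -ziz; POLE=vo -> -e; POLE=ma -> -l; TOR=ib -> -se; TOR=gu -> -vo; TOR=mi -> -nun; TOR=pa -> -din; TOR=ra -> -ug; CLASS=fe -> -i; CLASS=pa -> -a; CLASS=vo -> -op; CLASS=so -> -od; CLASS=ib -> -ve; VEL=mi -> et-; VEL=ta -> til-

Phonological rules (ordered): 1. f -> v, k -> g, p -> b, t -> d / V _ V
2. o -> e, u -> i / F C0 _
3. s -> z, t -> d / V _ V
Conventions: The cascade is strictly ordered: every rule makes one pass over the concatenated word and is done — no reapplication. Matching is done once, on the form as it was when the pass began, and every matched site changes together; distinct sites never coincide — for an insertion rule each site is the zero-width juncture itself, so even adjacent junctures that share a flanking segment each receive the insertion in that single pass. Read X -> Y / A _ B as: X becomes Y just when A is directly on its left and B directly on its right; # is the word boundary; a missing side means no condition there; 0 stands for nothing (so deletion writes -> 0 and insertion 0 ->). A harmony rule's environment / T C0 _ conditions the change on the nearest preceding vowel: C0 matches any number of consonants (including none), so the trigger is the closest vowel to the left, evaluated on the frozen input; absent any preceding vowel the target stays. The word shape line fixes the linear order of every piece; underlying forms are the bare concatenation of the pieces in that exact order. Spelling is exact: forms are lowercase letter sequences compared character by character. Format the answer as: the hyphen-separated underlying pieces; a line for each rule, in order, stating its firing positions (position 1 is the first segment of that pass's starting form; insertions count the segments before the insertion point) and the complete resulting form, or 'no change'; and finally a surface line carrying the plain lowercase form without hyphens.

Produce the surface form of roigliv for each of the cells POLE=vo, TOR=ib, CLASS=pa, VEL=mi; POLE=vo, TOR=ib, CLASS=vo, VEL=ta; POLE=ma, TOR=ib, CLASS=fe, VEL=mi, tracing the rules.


cell POLE=vo, TOR=ib, CLASS=pa, VEL=mi:
underlying: et-roigliv-a-e-se
1. f -> v, k -> g, p -> b, t -> d / V _ V: no change
2. o -> e, u -> i / F C0 _: fires at position(s) 4: etreiglivaese
3. s -> z, t -> d / V _ V: fires at position(s) 12: etreiglivaeze
surface: etreiglivaeze

cell POLE=vo, TOR=ib, CLASS=vo, VEL=ta:
underlying: til-roigliv-op-e-se
1. f -> v, k -> g, p -> b, t -> d / V _ V: fires at position(s) 12: tilroiglivobese
2. o -> e, u -> i / F C0 _: fires at position(s) 5, 11: tilreiglivebese
3. s -> z, t -> d / V _ V: fires at position(s) 14: tilreiglivebeze
surface: tilreiglivebeze

cell POLE=ma, TOR=ib, CLASS=fe, VEL=mi:
underlying: et-roigliv-i-l-se
1. f -> v, k -> g, p -> b, t -> d / V _ V: no change
2. o -> e, u -> i / F C0 _: fires at position(s) 4: etreiglivilse
3. s -> z, t -> d / V _ V: no change
surface: etreiglivilse


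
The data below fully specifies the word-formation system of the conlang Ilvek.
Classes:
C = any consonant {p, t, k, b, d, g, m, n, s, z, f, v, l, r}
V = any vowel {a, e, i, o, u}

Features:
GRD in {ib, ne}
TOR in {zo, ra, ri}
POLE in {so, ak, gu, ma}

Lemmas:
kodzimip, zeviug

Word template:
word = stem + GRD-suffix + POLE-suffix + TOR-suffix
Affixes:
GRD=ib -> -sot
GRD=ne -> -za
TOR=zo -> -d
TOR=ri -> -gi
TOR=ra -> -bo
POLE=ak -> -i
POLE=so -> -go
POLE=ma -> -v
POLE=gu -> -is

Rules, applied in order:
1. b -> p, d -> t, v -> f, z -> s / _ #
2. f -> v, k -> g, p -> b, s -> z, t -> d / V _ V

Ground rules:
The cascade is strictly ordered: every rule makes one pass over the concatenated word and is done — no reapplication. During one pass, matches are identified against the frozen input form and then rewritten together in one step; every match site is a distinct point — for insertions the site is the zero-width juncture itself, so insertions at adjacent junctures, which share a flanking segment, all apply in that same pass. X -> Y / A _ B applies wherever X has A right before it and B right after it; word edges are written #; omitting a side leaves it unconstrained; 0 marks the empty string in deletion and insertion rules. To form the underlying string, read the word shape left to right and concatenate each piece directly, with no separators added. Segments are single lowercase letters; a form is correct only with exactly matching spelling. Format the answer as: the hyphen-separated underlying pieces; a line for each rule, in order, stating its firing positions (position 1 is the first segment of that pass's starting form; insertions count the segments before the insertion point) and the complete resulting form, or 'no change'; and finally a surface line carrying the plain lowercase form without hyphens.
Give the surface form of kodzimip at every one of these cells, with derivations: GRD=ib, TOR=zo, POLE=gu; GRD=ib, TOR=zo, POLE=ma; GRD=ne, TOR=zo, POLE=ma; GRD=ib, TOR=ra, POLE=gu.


cell GRD=ib, TOR=zo, POLE=gu:
underlying: kodzimip-sot-is-d
1. b -> p, d -> t, v -> f, z -> s / _ #: fires at position(s) 14: kodzimipsotist
2. f -> v, k -> g, p -> b, s -> z, t -> d / V _ V: fires at position(s) 11: kodzimipsodist
surface: kodzimipsodist

cell GRD=ib, TOR=zo, POLE=ma:
underlying: kodzimip-sot-v-d
1. b -> p, d -> t, v -> f, z -> s / _ #: fires at position(s) 13: kodzimipsotvt
2. f -> v, k -> g, p -> b, s -> z, t -> d / V _ V: no change
surface: kodzimipsotvt

cell GRD=ne, TOR=zo, POLE=ma:
underlying: kodzimip-za-v-d
1. b -> p, d -> t, v -> f, z -> s / _ #: fires at position(s) 12: kodzimipzavt
2. f -> v, k -> g, p -> b, s -> z, t -> d / V _ V: no change
surface: kodzimipzavt

cell GRD=ib, TOR=ra, POLE=gu:
underlying: kodzimip-sot-is-bo
1. b -> p, d -> t, v -> f, z -> s / _ #: no change
2. f -> v, k -> g, p -> b, s -> z, t -> d / V _ V: fires at position(s) 11: kodzimipsodisbo
surface: kodzimipsodisbo


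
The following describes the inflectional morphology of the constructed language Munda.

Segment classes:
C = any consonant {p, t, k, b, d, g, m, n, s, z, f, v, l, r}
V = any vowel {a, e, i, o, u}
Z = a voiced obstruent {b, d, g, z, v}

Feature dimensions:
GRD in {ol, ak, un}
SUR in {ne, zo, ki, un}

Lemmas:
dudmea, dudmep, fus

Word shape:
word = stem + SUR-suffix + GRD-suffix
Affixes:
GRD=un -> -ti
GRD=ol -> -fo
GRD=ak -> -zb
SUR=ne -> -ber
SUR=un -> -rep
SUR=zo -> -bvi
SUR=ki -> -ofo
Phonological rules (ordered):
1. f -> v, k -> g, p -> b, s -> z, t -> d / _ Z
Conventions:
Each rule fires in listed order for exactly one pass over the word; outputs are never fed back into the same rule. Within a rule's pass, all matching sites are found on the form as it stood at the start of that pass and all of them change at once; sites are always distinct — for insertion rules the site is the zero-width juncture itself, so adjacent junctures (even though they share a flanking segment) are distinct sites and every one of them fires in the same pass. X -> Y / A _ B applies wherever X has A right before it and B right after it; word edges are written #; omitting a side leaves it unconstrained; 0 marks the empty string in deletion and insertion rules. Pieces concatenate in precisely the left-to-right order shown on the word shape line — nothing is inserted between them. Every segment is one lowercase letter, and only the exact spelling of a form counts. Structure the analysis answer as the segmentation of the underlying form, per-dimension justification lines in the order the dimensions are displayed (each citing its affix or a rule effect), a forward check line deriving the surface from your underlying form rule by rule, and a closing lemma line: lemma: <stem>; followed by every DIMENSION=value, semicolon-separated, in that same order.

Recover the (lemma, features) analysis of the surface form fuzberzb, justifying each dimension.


underlying: fus-ber-zb
GRD=ak - signalled by the affix -zb
SUR=ne - signalled by the affix -ber
check: fusberzb -> fuzberzb
lemma: fus; GRD=ak; SUR=ne


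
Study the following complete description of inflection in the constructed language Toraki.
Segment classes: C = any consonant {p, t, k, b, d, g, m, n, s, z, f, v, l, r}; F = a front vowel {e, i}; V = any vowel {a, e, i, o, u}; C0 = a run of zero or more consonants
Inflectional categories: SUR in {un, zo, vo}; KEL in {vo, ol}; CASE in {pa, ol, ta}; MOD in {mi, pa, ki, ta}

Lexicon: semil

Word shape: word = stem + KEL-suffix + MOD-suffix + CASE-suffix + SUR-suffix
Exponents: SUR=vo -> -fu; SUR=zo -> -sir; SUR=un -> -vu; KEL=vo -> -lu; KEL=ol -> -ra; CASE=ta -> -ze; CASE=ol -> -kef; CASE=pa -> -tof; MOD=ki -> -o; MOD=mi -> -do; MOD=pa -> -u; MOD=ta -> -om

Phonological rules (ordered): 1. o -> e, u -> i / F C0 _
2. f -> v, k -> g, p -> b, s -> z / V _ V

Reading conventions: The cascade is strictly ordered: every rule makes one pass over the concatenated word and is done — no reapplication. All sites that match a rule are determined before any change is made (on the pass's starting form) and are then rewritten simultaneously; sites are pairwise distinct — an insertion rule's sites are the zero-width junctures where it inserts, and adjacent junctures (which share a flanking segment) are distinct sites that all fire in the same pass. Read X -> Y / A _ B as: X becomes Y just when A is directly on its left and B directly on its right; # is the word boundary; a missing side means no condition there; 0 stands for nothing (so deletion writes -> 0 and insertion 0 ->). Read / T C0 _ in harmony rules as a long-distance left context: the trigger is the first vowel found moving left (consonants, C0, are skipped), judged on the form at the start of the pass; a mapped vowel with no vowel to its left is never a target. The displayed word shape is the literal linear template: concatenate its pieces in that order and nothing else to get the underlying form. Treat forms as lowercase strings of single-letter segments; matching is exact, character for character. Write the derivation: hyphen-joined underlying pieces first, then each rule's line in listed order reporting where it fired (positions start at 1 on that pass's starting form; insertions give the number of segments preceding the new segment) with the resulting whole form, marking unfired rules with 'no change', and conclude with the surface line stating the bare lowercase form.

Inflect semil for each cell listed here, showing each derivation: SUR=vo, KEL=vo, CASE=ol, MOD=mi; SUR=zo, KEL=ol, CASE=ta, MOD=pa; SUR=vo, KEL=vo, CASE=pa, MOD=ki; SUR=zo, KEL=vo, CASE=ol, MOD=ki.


cell SUR=vo, KEL=vo, CASE=ol, MOD=mi:
underlying: semil-lu-do-kef-fu
1. o -> e, u -> i / F C0 _: fires at position(s) 7, 14: semillidokeffi
2. f -> v, k -> g, p -> b, s -> z / V _ V: fires at position(s) 10: semillidogeffi
surface: semillidogeffi

cell SUR=zo, KEL=ol, CASE=ta, MOD=pa:
underlying: semil-ra-u-ze-sir
1. o -> e, u -> i / F C0 _: no change
2. f -> v, k -> g, p -> b, s -> z / V _ V: fires at position(s) 11: semilrauzezir
surface: semilrauzezir

cell SUR=vo, KEL=vo, CASE=pa, MOD=ki:
underlying: semil-lu-o-tof-fu
1. o -> e, u -> i / F C0 _: fires at position(s) 7: semilliotoffu
2. f -> v, k -> g, p -> b, s -> z / V _ V: no change
surface: semilliotoffu

cell SUR=zo, KEL=vo, CASE=ol, MOD=ki:
underlying: semil-lu-o-kef-sir
1. o -> e, u -> i / F C0 _: fires at position(s) 7: semilliokefsir
2. f -> v, k -> g, p -> b, s -> z / V _ V: fires at position(s) 9: semilliogefsir
surface: semilliogefsir


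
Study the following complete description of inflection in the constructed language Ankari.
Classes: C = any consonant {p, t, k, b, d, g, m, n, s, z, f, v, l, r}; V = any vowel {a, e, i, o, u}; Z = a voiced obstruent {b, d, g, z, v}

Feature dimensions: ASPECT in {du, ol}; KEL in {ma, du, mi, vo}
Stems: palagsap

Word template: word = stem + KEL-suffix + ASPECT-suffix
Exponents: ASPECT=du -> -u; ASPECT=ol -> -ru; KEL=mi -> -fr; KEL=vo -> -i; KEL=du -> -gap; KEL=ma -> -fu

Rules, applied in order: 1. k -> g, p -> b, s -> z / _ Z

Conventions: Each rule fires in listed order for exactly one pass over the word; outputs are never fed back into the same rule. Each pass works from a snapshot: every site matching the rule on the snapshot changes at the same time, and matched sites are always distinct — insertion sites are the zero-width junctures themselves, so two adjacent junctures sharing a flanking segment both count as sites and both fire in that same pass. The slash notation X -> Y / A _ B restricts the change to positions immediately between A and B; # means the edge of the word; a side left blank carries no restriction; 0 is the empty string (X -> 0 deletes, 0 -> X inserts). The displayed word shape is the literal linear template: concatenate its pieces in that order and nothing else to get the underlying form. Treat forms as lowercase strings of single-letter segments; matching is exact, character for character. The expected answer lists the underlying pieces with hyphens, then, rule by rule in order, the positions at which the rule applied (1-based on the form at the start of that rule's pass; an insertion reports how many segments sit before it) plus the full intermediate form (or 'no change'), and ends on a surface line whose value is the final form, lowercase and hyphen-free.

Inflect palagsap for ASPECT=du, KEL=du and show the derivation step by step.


underlying: palagsap-gap-u
1. k -> g, p -> b, s -> z / _ Z: fires at position(s) 8: palagsabgapu
surface: palagsabgapu


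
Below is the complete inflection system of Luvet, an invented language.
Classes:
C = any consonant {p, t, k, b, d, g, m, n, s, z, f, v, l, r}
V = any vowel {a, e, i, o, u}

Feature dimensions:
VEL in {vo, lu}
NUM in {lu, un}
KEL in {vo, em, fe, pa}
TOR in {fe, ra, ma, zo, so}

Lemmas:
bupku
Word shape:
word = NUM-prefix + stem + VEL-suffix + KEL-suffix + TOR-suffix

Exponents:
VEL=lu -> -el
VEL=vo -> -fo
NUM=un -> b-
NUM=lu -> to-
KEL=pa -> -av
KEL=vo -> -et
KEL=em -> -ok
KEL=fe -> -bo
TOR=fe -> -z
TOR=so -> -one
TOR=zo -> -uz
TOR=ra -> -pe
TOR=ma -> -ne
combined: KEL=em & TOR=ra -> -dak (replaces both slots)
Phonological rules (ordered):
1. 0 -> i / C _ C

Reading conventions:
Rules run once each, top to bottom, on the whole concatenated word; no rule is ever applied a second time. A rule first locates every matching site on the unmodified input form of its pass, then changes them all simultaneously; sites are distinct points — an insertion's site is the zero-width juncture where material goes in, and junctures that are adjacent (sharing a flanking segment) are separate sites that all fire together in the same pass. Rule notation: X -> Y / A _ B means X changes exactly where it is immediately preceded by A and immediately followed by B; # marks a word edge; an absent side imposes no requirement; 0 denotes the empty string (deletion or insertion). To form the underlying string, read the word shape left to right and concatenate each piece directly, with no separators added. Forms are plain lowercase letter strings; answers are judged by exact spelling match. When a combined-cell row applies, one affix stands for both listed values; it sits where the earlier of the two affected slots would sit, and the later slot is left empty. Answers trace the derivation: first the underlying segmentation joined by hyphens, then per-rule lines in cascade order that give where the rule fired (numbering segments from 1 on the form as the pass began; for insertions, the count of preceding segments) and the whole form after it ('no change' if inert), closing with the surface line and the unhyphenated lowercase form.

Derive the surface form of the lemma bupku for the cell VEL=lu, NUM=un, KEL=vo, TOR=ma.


underlying: b-bupku-el-et-ne
1. 0 -> i / C _ C: inserts after position(s) 1, 4, 10: bibupikueletine
surface: bibupikueletine


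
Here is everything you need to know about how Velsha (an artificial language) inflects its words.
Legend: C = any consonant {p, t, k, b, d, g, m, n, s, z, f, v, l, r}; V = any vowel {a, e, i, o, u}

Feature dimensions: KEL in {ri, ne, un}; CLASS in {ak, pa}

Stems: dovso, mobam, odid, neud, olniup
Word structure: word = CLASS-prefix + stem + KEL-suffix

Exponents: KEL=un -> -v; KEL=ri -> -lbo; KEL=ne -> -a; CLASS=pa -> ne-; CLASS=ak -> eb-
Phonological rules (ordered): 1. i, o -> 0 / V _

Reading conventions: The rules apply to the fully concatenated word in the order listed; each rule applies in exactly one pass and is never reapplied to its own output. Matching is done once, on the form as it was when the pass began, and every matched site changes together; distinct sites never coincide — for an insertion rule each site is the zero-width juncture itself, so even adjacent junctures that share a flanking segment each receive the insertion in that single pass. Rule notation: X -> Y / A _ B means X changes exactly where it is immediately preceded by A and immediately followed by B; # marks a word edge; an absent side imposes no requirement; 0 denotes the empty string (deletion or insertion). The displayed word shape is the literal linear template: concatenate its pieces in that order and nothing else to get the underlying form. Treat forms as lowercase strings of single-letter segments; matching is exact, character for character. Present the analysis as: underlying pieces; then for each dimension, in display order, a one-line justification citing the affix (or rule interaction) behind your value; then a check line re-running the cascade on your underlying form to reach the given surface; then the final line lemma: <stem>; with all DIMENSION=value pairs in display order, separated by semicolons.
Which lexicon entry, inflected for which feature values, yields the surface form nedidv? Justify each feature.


underlying: ne-odid-v
KEL=un - signalled by the affix -v
CLASS=pa - signalled by the affix ne-
check: neodidv -> nedidv
lemma: odid; KEL=un; CLASS=pa


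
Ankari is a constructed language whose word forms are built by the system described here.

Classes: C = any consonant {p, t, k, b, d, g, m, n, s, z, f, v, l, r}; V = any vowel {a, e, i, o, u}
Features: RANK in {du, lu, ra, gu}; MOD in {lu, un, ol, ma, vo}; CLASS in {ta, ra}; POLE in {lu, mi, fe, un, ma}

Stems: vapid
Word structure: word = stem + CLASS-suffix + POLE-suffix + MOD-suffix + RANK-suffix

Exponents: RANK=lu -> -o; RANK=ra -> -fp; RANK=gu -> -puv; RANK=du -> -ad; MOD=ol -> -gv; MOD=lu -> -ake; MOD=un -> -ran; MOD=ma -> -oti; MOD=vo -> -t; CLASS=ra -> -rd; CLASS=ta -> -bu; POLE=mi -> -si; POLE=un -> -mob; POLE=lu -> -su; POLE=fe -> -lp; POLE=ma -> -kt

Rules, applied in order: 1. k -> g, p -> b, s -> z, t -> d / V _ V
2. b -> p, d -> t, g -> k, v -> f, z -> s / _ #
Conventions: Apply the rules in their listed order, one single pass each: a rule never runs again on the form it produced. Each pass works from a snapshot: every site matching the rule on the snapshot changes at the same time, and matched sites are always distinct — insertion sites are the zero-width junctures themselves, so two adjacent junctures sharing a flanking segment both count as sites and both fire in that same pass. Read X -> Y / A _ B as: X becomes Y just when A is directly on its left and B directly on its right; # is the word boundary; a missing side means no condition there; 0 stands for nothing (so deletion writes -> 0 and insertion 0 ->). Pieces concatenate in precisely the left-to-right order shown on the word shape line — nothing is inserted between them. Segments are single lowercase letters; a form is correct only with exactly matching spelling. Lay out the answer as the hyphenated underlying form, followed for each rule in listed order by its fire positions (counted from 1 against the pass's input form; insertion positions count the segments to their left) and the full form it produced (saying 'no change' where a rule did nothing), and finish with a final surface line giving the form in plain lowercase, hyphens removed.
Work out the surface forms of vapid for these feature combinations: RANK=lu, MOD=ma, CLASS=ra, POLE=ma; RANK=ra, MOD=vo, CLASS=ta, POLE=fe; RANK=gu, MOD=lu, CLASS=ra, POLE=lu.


cell RANK=lu, MOD=ma, CLASS=ra, POLE=ma:
underlying: vapid-rd-kt-oti-o
1. k -> g, p -> b, s -> z, t -> d / V _ V: fires at position(s) 3, 11: vabidrdktodio
2. b -> p, d -> t, g -> k, v -> f, z -> s / _ #: no change
surface: vabidrdktodio

cell RANK=ra, MOD=vo, CLASS=ta, POLE=fe:
underlying: vapid-bu-lp-t-fp
1. k -> g, p -> b, s -> z, t -> d / V _ V: fires at position(s) 3: vabidbulptfp
2. b -> p, d -> t, g -> k, v -> f, z -> s / _ #: no change
surface: vabidbulptfp

cell RANK=gu, MOD=lu, CLASS=ra, POLE=lu:
underlying: vapid-rd-su-ake-puv
1. k -> g, p -> b, s -> z, t -> d / V _ V: fires at position(s) 3, 11, 13: vabidrdsuagebuv
2. b -> p, d -> t, g -> k, v -> f, z -> s / _ #: fires at position(s) 15: vabidrdsuagebuf
surface: vabidrdsuagebuf


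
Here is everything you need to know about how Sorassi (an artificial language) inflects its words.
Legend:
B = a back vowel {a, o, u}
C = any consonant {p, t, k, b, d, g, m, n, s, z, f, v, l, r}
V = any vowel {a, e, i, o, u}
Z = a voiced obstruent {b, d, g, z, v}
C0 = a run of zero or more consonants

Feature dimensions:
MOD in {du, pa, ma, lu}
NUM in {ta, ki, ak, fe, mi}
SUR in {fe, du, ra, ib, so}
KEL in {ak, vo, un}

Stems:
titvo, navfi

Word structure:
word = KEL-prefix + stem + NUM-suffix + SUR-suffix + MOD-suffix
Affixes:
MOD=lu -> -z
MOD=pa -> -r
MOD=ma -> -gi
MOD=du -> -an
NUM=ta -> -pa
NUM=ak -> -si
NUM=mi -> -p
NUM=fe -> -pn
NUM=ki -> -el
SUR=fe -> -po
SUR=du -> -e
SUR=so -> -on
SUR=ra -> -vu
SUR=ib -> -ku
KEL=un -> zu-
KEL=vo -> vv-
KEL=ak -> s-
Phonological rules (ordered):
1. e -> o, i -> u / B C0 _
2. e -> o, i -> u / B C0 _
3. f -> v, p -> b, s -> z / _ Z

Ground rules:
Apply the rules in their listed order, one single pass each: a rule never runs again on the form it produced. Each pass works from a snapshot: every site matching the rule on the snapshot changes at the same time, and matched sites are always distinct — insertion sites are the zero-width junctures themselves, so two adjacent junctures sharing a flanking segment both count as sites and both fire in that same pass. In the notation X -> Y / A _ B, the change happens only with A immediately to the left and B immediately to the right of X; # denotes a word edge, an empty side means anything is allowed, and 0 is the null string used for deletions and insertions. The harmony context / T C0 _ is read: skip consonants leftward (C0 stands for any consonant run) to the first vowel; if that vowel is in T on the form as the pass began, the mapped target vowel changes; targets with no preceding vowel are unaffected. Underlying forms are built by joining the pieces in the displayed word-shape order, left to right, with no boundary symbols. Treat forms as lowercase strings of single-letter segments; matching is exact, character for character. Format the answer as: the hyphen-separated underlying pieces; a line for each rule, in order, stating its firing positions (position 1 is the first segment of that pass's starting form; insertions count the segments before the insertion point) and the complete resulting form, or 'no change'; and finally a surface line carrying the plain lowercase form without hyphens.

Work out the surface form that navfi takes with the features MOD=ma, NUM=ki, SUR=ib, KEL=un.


underlying: zu-navfi-el-ku-gi
1. e -> o, i -> u / B C0 _: fires at position(s) 7, 13: zunavfuelkugu
2. e -> o, i -> u / B C0 _: fires at position(s) 8: zunavfuolkugu
3. f -> v, p -> b, s -> z / _ Z: no change
surface: zunavfuolkugu


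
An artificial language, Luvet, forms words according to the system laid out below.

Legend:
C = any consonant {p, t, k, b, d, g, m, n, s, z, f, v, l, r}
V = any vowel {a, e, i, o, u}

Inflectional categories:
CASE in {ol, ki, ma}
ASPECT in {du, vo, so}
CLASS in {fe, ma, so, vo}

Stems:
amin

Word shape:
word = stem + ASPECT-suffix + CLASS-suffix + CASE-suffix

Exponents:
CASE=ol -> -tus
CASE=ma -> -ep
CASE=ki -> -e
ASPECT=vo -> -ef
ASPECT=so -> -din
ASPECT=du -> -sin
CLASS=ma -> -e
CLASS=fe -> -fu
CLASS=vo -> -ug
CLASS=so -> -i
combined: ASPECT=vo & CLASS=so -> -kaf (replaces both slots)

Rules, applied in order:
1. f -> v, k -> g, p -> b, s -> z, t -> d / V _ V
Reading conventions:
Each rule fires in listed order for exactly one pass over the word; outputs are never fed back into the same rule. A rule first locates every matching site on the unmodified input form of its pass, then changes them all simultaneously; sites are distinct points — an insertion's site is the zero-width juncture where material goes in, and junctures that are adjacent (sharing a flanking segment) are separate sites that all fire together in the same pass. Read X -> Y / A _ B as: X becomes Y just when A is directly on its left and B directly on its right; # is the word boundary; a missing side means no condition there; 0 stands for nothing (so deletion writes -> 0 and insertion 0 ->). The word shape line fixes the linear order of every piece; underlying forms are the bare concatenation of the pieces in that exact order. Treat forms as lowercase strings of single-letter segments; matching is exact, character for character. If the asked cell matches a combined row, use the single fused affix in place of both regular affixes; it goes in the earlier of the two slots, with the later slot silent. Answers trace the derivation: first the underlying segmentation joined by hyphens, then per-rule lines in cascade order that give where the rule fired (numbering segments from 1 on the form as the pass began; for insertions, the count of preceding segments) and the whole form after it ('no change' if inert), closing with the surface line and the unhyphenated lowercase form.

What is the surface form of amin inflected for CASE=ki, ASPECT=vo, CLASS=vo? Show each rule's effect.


underlying: amin-ef-ug-e
1. f -> v, k -> g, p -> b, s -> z, t -> d / V _ V: fires at position(s) 6: aminevuge
surface: aminevuge


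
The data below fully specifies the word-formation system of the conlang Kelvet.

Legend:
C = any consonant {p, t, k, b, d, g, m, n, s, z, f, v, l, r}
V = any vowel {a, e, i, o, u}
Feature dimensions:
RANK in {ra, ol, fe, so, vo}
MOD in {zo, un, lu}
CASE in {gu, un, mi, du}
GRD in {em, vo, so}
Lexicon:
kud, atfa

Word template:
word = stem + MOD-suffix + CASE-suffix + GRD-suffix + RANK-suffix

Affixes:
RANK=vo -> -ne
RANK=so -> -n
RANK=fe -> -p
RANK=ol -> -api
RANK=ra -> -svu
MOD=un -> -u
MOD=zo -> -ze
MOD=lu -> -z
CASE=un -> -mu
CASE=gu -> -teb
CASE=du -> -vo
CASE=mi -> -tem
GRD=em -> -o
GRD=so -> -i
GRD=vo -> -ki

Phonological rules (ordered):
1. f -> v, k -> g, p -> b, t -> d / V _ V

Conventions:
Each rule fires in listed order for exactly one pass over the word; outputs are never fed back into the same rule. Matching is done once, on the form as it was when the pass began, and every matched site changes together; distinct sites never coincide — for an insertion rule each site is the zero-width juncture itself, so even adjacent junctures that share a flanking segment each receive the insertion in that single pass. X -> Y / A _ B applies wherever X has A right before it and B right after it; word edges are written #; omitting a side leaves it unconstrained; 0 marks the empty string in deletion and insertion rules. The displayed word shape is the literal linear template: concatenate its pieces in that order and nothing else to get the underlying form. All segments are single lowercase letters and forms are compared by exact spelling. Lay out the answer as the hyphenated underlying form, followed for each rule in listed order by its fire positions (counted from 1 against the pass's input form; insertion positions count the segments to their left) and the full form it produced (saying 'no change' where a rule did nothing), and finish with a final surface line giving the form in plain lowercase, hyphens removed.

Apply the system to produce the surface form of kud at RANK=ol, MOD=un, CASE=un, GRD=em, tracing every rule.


underlying: kud-u-mu-o-api
1. f -> v, k -> g, p -> b, t -> d / V _ V: fires at position(s) 9: kudumuoabi
surface: kudumuoabi


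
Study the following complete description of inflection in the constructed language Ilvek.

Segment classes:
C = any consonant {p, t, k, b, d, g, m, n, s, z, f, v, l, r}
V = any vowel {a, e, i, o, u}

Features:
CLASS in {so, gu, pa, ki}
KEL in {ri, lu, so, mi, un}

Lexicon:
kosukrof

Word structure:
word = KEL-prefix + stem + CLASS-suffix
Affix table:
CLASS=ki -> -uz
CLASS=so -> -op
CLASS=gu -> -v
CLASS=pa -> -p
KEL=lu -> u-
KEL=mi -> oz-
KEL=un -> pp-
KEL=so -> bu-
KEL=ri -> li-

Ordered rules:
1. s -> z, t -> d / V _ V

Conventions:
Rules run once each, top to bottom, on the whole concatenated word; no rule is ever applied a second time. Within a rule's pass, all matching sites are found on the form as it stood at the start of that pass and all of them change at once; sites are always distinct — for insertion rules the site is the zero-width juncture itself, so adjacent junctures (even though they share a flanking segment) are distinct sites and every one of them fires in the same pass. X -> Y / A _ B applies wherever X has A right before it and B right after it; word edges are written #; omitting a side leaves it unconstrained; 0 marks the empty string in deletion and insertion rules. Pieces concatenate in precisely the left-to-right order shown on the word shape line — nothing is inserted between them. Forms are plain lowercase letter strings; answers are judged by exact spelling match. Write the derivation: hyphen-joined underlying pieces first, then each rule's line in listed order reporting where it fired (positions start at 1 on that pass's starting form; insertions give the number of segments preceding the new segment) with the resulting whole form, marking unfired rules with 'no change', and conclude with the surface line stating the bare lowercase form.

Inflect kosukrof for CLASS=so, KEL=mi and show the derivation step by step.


underlying: oz-kosukrof-op
1. s -> z, t -> d / V _ V: fires at position(s) 5: ozkozukrofop
surface: ozkozukrofop


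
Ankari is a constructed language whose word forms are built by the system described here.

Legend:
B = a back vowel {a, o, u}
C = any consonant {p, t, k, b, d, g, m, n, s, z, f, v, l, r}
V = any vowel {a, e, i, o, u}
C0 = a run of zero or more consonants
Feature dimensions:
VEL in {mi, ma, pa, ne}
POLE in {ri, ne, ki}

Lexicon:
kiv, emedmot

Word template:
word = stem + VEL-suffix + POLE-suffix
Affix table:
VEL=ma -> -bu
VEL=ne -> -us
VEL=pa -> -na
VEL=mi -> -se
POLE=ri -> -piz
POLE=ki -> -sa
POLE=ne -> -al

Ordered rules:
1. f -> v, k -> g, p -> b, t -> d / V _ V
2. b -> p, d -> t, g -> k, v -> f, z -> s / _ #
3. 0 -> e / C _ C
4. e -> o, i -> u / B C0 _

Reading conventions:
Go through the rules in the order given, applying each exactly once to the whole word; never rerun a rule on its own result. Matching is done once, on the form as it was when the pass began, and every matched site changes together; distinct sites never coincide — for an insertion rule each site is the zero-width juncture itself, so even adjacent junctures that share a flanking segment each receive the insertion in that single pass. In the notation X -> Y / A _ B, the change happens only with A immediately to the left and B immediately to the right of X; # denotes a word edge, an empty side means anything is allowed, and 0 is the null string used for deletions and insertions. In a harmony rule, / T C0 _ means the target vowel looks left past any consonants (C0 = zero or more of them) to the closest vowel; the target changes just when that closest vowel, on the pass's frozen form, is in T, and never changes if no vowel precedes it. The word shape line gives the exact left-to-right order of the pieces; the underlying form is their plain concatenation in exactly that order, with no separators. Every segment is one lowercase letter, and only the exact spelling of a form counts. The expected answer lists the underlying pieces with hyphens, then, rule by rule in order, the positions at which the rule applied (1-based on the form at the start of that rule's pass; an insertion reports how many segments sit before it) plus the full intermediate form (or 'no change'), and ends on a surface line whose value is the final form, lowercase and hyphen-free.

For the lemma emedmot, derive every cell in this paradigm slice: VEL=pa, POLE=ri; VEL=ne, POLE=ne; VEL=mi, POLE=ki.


cell VEL=pa, POLE=ri:
underlying: emedmot-na-piz
1. f -> v, k -> g, p -> b, t -> d / V _ V: fires at position(s) 10: emedmotnabiz
2. b -> p, d -> t, g -> k, v -> f, z -> s / _ #: fires at position(s) 12: emedmotnabis
3. 0 -> e / C _ C: inserts after position(s) 4, 7: emedemotenabis
4. e -> o, i -> u / B C0 _: fires at position(s) 9, 13: emedemotonabus
surface: emedemotonabus

cell VEL=ne, POLE=ne:
underlying: emedmot-us-al
1. f -> v, k -> g, p -> b, t -> d / V _ V: fires at position(s) 7: emedmodusal
2. b -> p, d -> t, g -> k, v -> f, z -> s / _ #: no change
3. 0 -> e / C _ C: inserts after position(s) 4: emedemodusal
4. e -> o, i -> u / B C0 _: no change
surface: emedemodusal

cell VEL=mi, POLE=ki:
underlying: emedmot-se-sa
1. f -> v, k -> g, p -> b, t -> d / V _ V: no change
2. b -> p, d -> t, g -> k, v -> f, z -> s / _ #: no change
3. 0 -> e / C _ C: inserts after position(s) 4, 7: emedemotesesa
4. e -> o, i -> u / B C0 _: fires at position(s) 9: emedemotosesa
surface: emedemotosesa
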